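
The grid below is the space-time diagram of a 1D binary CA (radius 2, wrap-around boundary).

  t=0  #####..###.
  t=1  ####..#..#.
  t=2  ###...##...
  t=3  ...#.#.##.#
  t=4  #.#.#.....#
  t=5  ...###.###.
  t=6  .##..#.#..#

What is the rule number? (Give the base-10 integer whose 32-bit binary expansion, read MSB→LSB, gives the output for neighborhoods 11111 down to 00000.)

3784873759

  #####|#  b31=1 t=0,i=2
  ####.|#  b30=1 t=0,i=3
  ###.#|#  b29=1 t=0,i=9
  ###..|.  b28=0 t=0,i=4
  ##.##|.  b27=0 t=0,i=10
  ##.#.|.  b26=0 t=3,i=9
  ##..#|.  b25=0 t=0,i=5
  ##...|#  b24=1 t=2,i=3
  #.###|#  b23=1 t=0,i=0
  #.##.|.  b22=0 t=3,i=7
  #.#.#|.  b21=0 t=3,i=5
  #.#..|#  b20=1 t=3,i=10
  #..##|#  b19=1 t=0,i=6
  #..#.|.  b18=0 t=1,i=5
  #...#|.  b17=0 t=2,i=4
  #....|.  b16=0 t=4,i=6
  .####|#  b15=1 t=0,i=1
  .###.|.  b14=0 t=0,i=8
  .##.#|.  b13=0 t=3,i=8
  .##..|#  b12=1 t=2,i=7
  .#.##|.  b11=0 t=1,i=10
  .#.#.|#  b10=1 t=3,i=4
  .#..#|#  b9=1 t=1,i=7
  .#...|#  b8=1 t=3,i=0
  ..###|.  b7=0 t=0,i=7
  ..##.|.  b6=0 t=2,i=6
  ..#.#|.  b5=0 t=1,i=9
  ..#..|#  b4=1 t=1,i=6
  ...##|#  b3=1 t=2,i=5
  ...#.|#  b2=1 t=3,i=2
  ....#|#  b1=1 t=4,i=8
  .....|#  b0=1 t=4,i=7
  bits 11100001100110001001011100011111 = 3784873759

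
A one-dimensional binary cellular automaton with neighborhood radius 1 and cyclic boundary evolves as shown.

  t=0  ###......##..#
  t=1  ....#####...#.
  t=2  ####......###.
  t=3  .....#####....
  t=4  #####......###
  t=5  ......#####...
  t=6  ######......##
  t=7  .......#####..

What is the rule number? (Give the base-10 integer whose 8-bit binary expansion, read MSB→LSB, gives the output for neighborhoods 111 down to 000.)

7

  ### -> .   bit 7 = 0  t=0,i=0
  ##. -> .   bit 6 = 0  t=0,i=2
  #.# -> .   bit 5 = 0  t=2,i=13
  #.. -> .   bit 4 = 0  t=0,i=3
  .## -> .   bit 3 = 0  t=0,i=9
  .#. -> #   bit 2 = 1  t=1,i=12
  ..# -> #   bit 1 = 1  t=0,i=8
  ... -> #   bit 0 = 1  t=0,i=4
  bits 00000111 = 7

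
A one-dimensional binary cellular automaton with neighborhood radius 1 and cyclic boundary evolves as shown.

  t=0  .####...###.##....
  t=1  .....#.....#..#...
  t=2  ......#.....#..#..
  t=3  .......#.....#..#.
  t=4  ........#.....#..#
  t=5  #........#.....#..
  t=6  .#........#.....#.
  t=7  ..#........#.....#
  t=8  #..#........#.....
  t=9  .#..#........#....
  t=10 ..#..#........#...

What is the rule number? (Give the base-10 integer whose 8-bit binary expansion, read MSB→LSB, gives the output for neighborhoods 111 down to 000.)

48

  ### -> .   bit 7 = 0  t=0,i=2
  ##. -> .   bit 6 = 0  t=0,i=4
  #.# -> #   bit 5 = 1  t=0,i=11
  #.. -> #   bit 4 = 1  t=0,i=5
  .## -> .   bit 3 = 0  t=0,i=1
  .#. -> .   bit 2 = 0  t=1,i=5
  ..# -> .   bit 1 = 0  t=0,i=0
  ... -> .   bit 0 = 0  t=0,i=6
  bits 00110000 = 48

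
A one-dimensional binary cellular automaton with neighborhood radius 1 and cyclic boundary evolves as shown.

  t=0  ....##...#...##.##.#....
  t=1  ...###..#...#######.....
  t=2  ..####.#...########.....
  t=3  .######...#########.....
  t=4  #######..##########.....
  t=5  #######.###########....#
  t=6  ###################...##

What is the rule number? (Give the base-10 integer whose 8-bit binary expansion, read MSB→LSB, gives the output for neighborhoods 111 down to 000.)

234

  ### -> #   bit 7 = 1  t=1,i=4
  ##. -> #   bit 6 = 1  t=0,i=5
  #.# -> #   bit 5 = 1  t=0,i=15
  #.. -> .   bit 4 = 0  t=0,i=6
  .## -> #   bit 3 = 1  t=0,i=4
  .#. -> .   bit 2 = 0  t=0,i=9
  ..# -> #   bit 1 = 1  t=0,i=3
  ... -> .   bit 0 = 0  t=0,i=0
  bits 11101010 = 234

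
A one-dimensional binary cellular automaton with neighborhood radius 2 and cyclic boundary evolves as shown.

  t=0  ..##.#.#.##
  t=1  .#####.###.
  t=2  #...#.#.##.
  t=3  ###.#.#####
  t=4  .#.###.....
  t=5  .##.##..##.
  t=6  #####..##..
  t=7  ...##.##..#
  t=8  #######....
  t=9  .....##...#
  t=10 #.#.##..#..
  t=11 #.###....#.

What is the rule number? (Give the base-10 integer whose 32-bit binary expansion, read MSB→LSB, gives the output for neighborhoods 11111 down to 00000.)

1551526761

  ##### -> .   bit 31 = 0  t=1,i=3
  ####. -> #   bit 30 = 1  t=1,i=4
  ###.# -> .   bit 29 = 0  t=1,i=5
  ###.. -> #   bit 28 = 1  t=1,i=9
  ##.## -> #   bit 27 = 1  t=1,i=6
  ##.#. -> #   bit 26 = 1  t=0,i=4
  ##..# -> .   bit 25 = 0  t=0,i=0
  ##... -> .   bit 24 = 0  t=4,i=6
  #.### -> .   bit 23 = 0  t=1,i=7
  #.##. -> #   bit 22 = 1  t=0,i=9
  #.#.# -> #   bit 21 = 1  t=0,i=5
  #.#.. -> #   bit 20 = 1  t=2,i=0
  #..## -> #   bit 19 = 1  t=0,i=1
  #..#. -> .   bit 18 = 0  t=7,i=9
  #...# -> #   bit 17 = 1  t=2,i=2
  #.... -> .   bit 16 = 0  t=4,i=7
  .#### -> .   bit 15 = 0  t=1,i=2
  .###. -> #   bit 14 = 1  t=1,i=8
  .##.# -> #   bit 13 = 1  t=0,i=3
  .##.. -> .   bit 12 = 0  t=0,i=10
  .#.## -> #   bit 11 = 1  t=0,i=8
  .#.#. -> .   bit 10 = 0  t=0,i=6
  .#..# -> #   bit 9 = 1  t=10,i=9
  .#... -> #   bit 8 = 1  t=2,i=1
  ..### -> .   bit 7 = 0  t=1,i=1
  ..##. -> #   bit 6 = 1  t=0,i=2
  ..#.# -> #   bit 5 = 1  t=2,i=4
  ..#.. -> .   bit 4 = 0  t=7,i=10
  ...## -> #   bit 3 = 1  t=7,i=2
  ...#. -> .   bit 2 = 0  t=2,i=3
  ....# -> .   bit 1 = 0  t=4,i=10
  ..... -> #   bit 0 = 1  t=4,i=8
  bits 01011100011110100110101101101001 = 1551526761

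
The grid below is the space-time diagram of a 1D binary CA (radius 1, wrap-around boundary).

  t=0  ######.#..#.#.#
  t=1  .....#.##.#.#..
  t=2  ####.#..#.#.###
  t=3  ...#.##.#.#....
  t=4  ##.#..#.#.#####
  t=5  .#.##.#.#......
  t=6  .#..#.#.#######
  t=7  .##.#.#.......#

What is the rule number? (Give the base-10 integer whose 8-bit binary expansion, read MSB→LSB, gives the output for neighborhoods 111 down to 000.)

85

  nb ###: next=.  (t=0,i=0, bit7=0)
  nb ##.: next=#  (t=0,i=5, bit6=1)
  nb #.#: next=.  (t=0,i=6, bit5=0)
  nb #..: next=#  (t=0,i=8, bit4=1)
  nb .##: next=.  (t=0,i=14, bit3=0)
  nb .#.: next=#  (t=0,i=7, bit2=1)
  nb ..#: next=.  (t=0,i=9, bit1=0)
  nb ...: next=#  (t=1,i=0, bit0=1)
  bits 01010101 = 85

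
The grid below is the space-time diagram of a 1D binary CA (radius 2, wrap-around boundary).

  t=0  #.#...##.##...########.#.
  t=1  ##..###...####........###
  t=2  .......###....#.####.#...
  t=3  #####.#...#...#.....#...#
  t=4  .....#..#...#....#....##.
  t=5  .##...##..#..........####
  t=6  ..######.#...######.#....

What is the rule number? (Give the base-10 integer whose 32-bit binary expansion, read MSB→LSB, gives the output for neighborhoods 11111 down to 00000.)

86382185

  #####|.  b31=0 t=0,i=16
  ####.|.  b30=0 t=0,i=20
  ###.#|.  b29=0 t=0,i=21
  ###..|.  b28=0 t=1,i=1
  ##.##|.  b27=0 t=0,i=8
  ##.#.|#  b26=1 t=0,i=22
  ##..#|.  b25=0 t=1,i=2
  ##...|#  b24=1 t=0,i=11
  #.###|.  b23=0 t=2,i=16
  #.##.|.  b22=0 t=0,i=9
  #.#.#|#  b21=1 t=0,i=0
  #.#..|.  b20=0 t=0,i=2
  #..##|.  b19=0 t=1,i=3
  #..#.|#  b18=1 t=4,i=7
  #...#|#  b17=1 t=0,i=4
  #....|.  b16=0 t=1,i=15
  .####|.  b15=0 t=0,i=15
  .###.|.  b14=0 t=1,i=5
  .##.#|.  b13=0 t=0,i=7
  .##..|#  b12=1 t=0,i=10
  .#.##|.  b11=0 t=2,i=15
  .#.#.|#  b10=1 t=0,i=1
  .#..#|#  b9=1 t=4,i=6
  .#...|.  b8=0 t=0,i=3
  ..###|.  b7=0 t=0,i=14
  ..##.|#  b6=1 t=0,i=6
  ..#.#|#  b5=1 t=2,i=14
  ..#..|.  b4=0 t=3,i=10
  ...##|#  b3=1 t=0,i=5
  ...#.|.  b2=0 t=2,i=13
  ....#|.  b1=0 t=1,i=20
  .....|#  b0=1 t=1,i=16
  bits 00000101001001100001011001101001 = 86382185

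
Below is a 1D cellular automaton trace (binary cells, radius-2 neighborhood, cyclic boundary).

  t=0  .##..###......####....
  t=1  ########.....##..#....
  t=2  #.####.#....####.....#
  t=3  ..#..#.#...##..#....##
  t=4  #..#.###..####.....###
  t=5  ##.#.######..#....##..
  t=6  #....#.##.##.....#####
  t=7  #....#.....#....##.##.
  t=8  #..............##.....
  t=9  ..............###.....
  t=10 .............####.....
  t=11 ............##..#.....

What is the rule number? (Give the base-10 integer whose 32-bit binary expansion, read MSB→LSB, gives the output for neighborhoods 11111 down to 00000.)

2996328168

  nb #####: next=#  (t=1,i=2, bit31=1)
  nb ####.: next=.  (t=0,i=16, bit30=0)
  nb ###.#: next=#  (t=2,i=5, bit29=1)
  nb ###..: next=#  (t=0,i=7, bit28=1)
  nb ##.##: next=.  (t=2,i=1, bit27=0)
  nb ##.#.: next=.  (t=2,i=6, bit26=0)
  nb ##..#: next=#  (t=0,i=3, bit25=1)
  nb ##...: next=.  (t=0,i=8, bit24=0)
  nb #.###: next=#  (t=2,i=2, bit23=1)
  nb #.##.: next=.  (t=6,i=7, bit22=0)
  nb #.#.#: next=.  (t=5,i=3, bit21=0)
  nb #.#..: next=#  (t=2,i=7, bit20=1)
  nb #..##: next=#  (t=0,i=4, bit19=1)
  nb #..#.: next=.  (t=1,i=16, bit18=0)
  nb #...#: next=.  (t=3,i=9, bit17=0)
  nb #....: next=.  (t=0,i=9, bit16=0)
  nb .####: next=.  (t=0,i=15, bit15=0)
  nb .###.: next=#  (t=0,i=6, bit14=1)
  nb .##.#: next=.  (t=2,i=0, bit13=0)
  nb .##..: next=#  (t=0,i=2, bit12=1)
  nb .#.##: next=.  (t=4,i=4, bit11=0)
  nb .#.#.: next=#  (t=3,i=6, bit10=1)
  nb .#..#: next=#  (t=3,i=3, bit9=1)
  nb .#...: next=.  (t=1,i=18, bit8=0)
  nb ..###: next=#  (t=0,i=5, bit7=1)
  nb ..##.: next=#  (t=0,i=1, bit6=1)
  nb ..#.#: next=#  (t=3,i=5, bit5=1)
  nb ..#..: next=.  (t=1,i=17, bit4=0)
  nb ...##: next=#  (t=0,i=0, bit3=1)
  nb ...#.: next=.  (t=6,i=4, bit2=0)
  nb ....#: next=.  (t=0,i=12, bit1=0)
  nb .....: next=.  (t=0,i=10, bit0=0)
  bits 10110010100110000101011011101000 = 2996328168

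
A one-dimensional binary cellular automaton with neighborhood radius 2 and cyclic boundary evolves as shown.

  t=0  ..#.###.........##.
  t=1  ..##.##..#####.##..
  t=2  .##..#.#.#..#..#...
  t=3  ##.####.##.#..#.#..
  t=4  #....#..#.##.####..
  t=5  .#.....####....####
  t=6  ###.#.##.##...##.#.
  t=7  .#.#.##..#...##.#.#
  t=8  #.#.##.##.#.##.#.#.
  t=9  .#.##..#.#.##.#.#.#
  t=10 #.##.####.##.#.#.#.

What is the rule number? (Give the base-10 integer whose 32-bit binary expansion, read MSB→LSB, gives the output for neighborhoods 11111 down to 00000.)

1448365545

  ##### -> .   bit 31 = 0  t=1,i=11
  ####. -> #   bit 30 = 1  t=1,i=12
  ###.# -> .   bit 29 = 0  t=1,i=13
  ###.. -> #   bit 28 = 1  t=0,i=6
  ##.## -> .   bit 27 = 0  t=1,i=4
  ##.#. -> #   bit 26 = 1  t=3,i=10
  ##..# -> #   bit 25 = 1  t=1,i=7
  ##... -> .   bit 24 = 0  t=0,i=7
  #.### -> .   bit 23 = 0  t=0,i=4
  #.##. -> #   bit 22 = 1  t=1,i=5
  #.#.# -> .   bit 21 = 0  t=2,i=7
  #.#.. -> #   bit 20 = 1  t=2,i=9
  #..## -> .   bit 19 = 0  t=1,i=8
  #..#. -> #   bit 18 = 1  t=2,i=4
  #...# -> .   bit 17 = 0  t=0,i=0
  #.... -> .   bit 16 = 0  t=0,i=8
  .#### -> .   bit 15 = 0  t=1,i=10
  .###. -> #   bit 14 = 1  t=0,i=5
  .##.# -> .   bit 13 = 0  t=1,i=3
  .##.. -> .   bit 12 = 0  t=0,i=17
  .#.## -> #   bit 11 = 1  t=0,i=3
  .#.#. -> #   bit 10 = 1  t=2,i=6
  .#..# -> .   bit 9 = 0  t=2,i=10
  .#... -> #   bit 8 = 1  t=2,i=16
  ..### -> #   bit 7 = 1  t=1,i=9
  ..##. -> #   bit 6 = 1  t=0,i=16
  ..#.# -> #   bit 5 = 1  t=0,i=2
  ..#.. -> .   bit 4 = 0  t=2,i=12
  ...## -> #   bit 3 = 1  t=0,i=15
  ...#. -> .   bit 2 = 0  t=0,i=1
  ....# -> .   bit 1 = 0  t=0,i=14
  ..... -> #   bit 0 = 1  t=0,i=9
  bits 01010110010101000100110111101001 = 1448365545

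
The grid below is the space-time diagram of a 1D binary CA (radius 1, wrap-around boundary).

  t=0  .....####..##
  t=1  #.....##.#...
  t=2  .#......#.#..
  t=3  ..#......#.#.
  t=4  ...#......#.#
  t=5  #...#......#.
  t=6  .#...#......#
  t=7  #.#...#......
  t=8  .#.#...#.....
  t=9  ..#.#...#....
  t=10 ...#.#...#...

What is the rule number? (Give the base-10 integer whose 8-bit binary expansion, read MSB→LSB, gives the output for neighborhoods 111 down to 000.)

176

  [7] ### => #  t=0,i=6
  [6] ##. => .  t=0,i=8
  [5] #.# => #  t=1,i=8
  [4] #.. => #  t=0,i=0
  [3] .## => .  t=0,i=5
  [2] .#. => .  t=1,i=0
  [1] ..# => .  t=0,i=4
  [0] ... => .  t=0,i=1
  bits 10110000 = 176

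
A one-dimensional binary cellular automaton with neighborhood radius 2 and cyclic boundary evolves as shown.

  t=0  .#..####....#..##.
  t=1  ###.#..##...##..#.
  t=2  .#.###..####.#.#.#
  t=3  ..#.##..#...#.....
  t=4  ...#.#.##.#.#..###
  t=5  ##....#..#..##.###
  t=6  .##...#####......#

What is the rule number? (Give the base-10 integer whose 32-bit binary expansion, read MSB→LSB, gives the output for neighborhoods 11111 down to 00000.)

  nb #####: next=#  (t=5,i=17, bit31=1)
  nb ####.: next=.  (t=0,i=6, bit30=0)
  nb ###.#: next=.  (t=1,i=2, bit29=0)
  nb ###..: next=#  (t=0,i=7, bit28=1)
  nb ##.##: next=.  (t=5,i=14, bit27=0)
  nb ##.#.: next=#  (t=1,i=3, bit26=1)
  nb ##..#: next=.  (t=0,i=17, bit25=0)
  nb ##...: next=#  (t=0,i=8, bit24=1)
  nb #.###: next=.  (t=1,i=0, bit23=0)
  nb #.##.: next=.  (t=3,i=4, bit22=0)
  nb #.#.#: next=.  (t=2,i=1, bit21=0)
  nb #.#..: next=#  (t=1,i=4, bit20=1)
  nb #..##: next=.  (t=0,i=3, bit19=0)
  nb #..#.: next=#  (t=0,i=0, bit18=1)
  nb #...#: next=#  (t=1,i=10, bit17=1)
  nb #....: next=.  (t=0,i=9, bit16=0)
  nb .####: next=.  (t=0,i=5, bit15=0)
  nb .###.: next=#  (t=1,i=1, bit14=1)
  nb .##.#: next=.  (t=4,i=8, bit13=0)
  nb .##..: next=#  (t=0,i=16, bit12=1)
  nb .#.##: next=#  (t=1,i=17, bit11=1)
  nb .#.#.: next=.  (t=2,i=0, bit10=0)
  nb .#..#: next=#  (t=0,i=2, bit9=1)
  nb .#...: next=.  (t=3,i=9, bit8=0)
  nb ..###: next=#  (t=0,i=4, bit7=1)
  nb ..##.: next=.  (t=0,i=15, bit6=0)
  nb ..#.#: next=.  (t=1,i=16, bit5=0)
  nb ..#..: next=#  (t=0,i=1, bit4=1)
  nb ...##: next=#  (t=1,i=11, bit3=1)
  nb ...#.: next=.  (t=0,i=11, bit2=0)
  nb ....#: next=.  (t=0,i=10, bit1=0)
  nb .....: next=#  (t=3,i=15, bit0=1)
  bits 10010101000101100101101010011001 = 2501270169

2501270169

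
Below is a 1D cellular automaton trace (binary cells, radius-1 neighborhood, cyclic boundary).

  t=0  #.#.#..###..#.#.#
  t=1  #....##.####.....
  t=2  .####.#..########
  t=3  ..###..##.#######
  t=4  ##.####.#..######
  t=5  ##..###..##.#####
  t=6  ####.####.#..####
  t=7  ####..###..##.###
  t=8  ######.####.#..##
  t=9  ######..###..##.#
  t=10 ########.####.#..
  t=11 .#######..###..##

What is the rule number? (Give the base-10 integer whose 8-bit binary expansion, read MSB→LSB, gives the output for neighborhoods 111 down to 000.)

211

  nb ###: next=#  (t=0,i=8, bit7=1)
  nb ##.: next=#  (t=0,i=0, bit6=1)
  nb #.#: next=.  (t=0,i=1, bit5=0)
  nb #..: next=#  (t=0,i=5, bit4=1)
  nb .##: next=.  (t=0,i=7, bit3=0)
  nb .#.: next=.  (t=0,i=2, bit2=0)
  nb ..#: next=#  (t=0,i=6, bit1=1)
  nb ...: next=#  (t=1,i=2, bit0=1)
  bits 11010011 = 211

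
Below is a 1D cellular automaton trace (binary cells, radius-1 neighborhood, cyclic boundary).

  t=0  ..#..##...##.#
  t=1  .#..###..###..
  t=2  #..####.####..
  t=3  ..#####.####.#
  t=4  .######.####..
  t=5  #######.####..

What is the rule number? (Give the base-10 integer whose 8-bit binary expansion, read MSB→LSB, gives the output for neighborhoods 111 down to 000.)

  [7] ### => #  t=1,i=5
  [6] ##. => #  t=0,i=6
  [5] #.# => .  t=0,i=12
  [4] #.. => .  t=0,i=0
  [3] .## => #  t=0,i=5
  [2] .#. => .  t=0,i=2
  [1] ..# => #  t=0,i=1
  [0] ... => .  t=0,i=8
  bits 11001010 = 202

202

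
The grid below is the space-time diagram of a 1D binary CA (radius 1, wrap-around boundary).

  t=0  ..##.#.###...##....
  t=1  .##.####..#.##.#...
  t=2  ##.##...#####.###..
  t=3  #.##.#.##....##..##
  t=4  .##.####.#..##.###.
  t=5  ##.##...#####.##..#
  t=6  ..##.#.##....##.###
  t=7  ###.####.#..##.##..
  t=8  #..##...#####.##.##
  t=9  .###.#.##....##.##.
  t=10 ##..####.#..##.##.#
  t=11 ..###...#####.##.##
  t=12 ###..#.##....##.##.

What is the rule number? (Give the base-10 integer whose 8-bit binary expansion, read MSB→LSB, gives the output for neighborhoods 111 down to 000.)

62

  [7] ### => .  t=0,i=8
  [6] ##. => .  t=0,i=3
  [5] #.# => #  t=0,i=4
  [4] #.. => #  t=0,i=10
  [3] .## => #  t=0,i=2
  [2] .#. => #  t=0,i=5
  [1] ..# => #  t=0,i=1
  [0] ... => .  t=0,i=0
  bits 00111110 = 62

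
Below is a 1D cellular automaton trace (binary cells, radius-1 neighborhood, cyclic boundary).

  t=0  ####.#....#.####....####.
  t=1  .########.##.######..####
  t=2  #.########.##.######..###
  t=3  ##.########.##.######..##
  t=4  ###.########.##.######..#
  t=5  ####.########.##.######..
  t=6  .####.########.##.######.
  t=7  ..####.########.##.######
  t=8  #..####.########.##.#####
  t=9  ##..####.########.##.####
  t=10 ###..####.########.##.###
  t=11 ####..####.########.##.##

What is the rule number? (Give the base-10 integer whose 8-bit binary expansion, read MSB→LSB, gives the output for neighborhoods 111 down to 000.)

  nb ###: next=#  (t=0,i=1, bit7=1)
  nb ##.: next=#  (t=0,i=3, bit6=1)
  nb #.#: next=#  (t=0,i=4, bit5=1)
  nb #..: next=#  (t=0,i=6, bit4=1)
  nb .##: next=.  (t=0,i=0, bit3=0)
  nb .#.: next=#  (t=0,i=5, bit2=1)
  nb ..#: next=.  (t=0,i=9, bit1=0)
  nb ...: next=#  (t=0,i=7, bit0=1)
  bits 11110101 = 245

245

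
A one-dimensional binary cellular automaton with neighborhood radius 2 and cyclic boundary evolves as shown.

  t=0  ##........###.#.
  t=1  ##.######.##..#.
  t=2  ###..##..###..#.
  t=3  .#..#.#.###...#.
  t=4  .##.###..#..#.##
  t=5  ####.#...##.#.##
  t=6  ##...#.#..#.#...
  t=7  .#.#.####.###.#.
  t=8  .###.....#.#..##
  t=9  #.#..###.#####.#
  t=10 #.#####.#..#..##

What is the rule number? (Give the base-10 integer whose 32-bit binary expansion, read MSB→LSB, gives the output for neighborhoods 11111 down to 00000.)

2289792691

  [31] ##### => #  t=1,i=5
  [30] ####. => .  t=1,i=7
  [29] ###.# => .  t=0,i=12
  [28] ###.. => .  t=2,i=2
  [27] ##.## => #  t=1,i=2
  [26] ##.#. => .  t=0,i=13
  [25] ##..# => .  t=1,i=12
  [24] ##... => .  t=0,i=2
  [23] #.### => .  t=1,i=3
  [22] #.##. => #  t=0,i=0
  [21] #.#.# => #  t=0,i=14
  [20] #.#.. => #  t=5,i=5
  [19] #..## => #  t=2,i=4
  [18] #..#. => .  t=1,i=13
  [17] #...# => #  t=3,i=12
  [16] #.... => #  t=0,i=3
  [15] .#### => .  t=1,i=4
  [14] .###. => #  t=0,i=11
  [13] .##.# => #  t=1,i=1
  [12] .##.. => #  t=0,i=1
  [11] .#.## => .  t=0,i=15
  [10] .#.#. => #  t=3,i=5
  [9] .#..# => #  t=3,i=2
  [8] .#... => .  t=5,i=6
  [7] ..### => #  t=0,i=10
  [6] ..##. => .  t=2,i=5
  [5] ..#.# => #  t=1,i=14
  [4] ..#.. => #  t=3,i=1
  [3] ...## => .  t=0,i=9
  [2] ...#. => .  t=3,i=13
  [1] ....# => #  t=0,i=8
  [0] ..... => #  t=0,i=4
  bits 10001000011110110111011010110011 = 2289792691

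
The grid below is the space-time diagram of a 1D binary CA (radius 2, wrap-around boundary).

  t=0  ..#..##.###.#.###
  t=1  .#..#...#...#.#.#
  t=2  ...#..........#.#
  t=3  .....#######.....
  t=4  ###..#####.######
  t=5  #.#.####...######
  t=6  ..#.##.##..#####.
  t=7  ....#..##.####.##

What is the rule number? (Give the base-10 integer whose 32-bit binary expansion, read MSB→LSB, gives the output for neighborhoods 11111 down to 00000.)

  ##### -> #   bit 31 = 1  t=3,i=7
  ####. -> .   bit 30 = 0  t=3,i=10
  ###.# -> .   bit 29 = 0  t=0,i=10
  ###.. -> #   bit 28 = 1  t=0,i=16
  ##.## -> .   bit 27 = 0  t=0,i=7
  ##.#. -> .   bit 26 = 0  t=0,i=11
  ##..# -> .   bit 25 = 0  t=0,i=0
  ##... -> #   bit 24 = 1  t=3,i=12
  #.### -> #   bit 23 = 1  t=0,i=8
  #.##. -> #   bit 22 = 1  t=6,i=4
  #.#.# -> #   bit 21 = 1  t=0,i=12
  #.#.. -> .   bit 20 = 0  t=1,i=1
  #..## -> #   bit 19 = 1  t=0,i=4
  #..#. -> #   bit 18 = 1  t=0,i=1
  #...# -> .   bit 17 = 0  t=1,i=6
  #.... -> #   bit 16 = 1  t=2,i=5
  .#### -> #   bit 15 = 1  t=3,i=6
  .###. -> .   bit 14 = 0  t=0,i=9
  .##.# -> .   bit 13 = 0  t=0,i=6
  .##.. -> #   bit 12 = 1  t=6,i=8
  .#.## -> .   bit 11 = 0  t=0,i=13
  .#.#. -> .   bit 10 = 0  t=1,i=0
  .#..# -> .   bit 9 = 0  t=0,i=3
  .#... -> .   bit 8 = 0  t=1,i=5
  ..### -> #   bit 7 = 1  t=3,i=5
  ..##. -> .   bit 6 = 0  t=0,i=5
  ..#.# -> .   bit 5 = 0  t=1,i=12
  ..#.. -> .   bit 4 = 0  t=0,i=2
  ...## -> .   bit 3 = 0  t=3,i=4
  ...#. -> .   bit 2 = 0  t=1,i=7
  ....# -> .   bit 1 = 0  t=2,i=12
  ..... -> #   bit 0 = 1  t=2,i=6
  bits 10010001111011011001000010000001 = 2448265345

2448265345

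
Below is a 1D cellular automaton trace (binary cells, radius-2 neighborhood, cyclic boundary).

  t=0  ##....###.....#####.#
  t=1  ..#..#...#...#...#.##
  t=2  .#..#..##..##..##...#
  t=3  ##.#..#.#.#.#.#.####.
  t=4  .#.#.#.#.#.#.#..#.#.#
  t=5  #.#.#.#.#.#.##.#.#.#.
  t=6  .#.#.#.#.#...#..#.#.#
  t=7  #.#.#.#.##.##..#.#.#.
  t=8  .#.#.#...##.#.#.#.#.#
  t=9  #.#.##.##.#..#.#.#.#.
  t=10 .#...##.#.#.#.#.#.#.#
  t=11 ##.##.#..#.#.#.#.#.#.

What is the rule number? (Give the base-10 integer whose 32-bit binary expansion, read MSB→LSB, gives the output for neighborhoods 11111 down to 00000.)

1235104780

  nb #####: next=.  (t=0,i=16, bit31=0)
  nb ####.: next=#  (t=0,i=17, bit30=1)
  nb ###.#: next=.  (t=0,i=18, bit29=0)
  nb ###..: next=.  (t=0,i=1, bit28=0)
  nb ##.##: next=#  (t=0,i=19, bit27=1)
  nb ##.#.: next=.  (t=3,i=2, bit26=0)
  nb ##..#: next=.  (t=1,i=0, bit25=0)
  nb ##...: next=#  (t=0,i=2, bit24=1)
  nb #.###: next=#  (t=0,i=20, bit23=1)
  nb #.##.: next=.  (t=1,i=19, bit22=0)
  nb #.#.#: next=.  (t=3,i=8, bit21=0)
  nb #.#..: next=#  (t=2,i=1, bit20=1)
  nb #..##: next=#  (t=2,i=6, bit19=1)
  nb #..#.: next=#  (t=1,i=1, bit18=1)
  nb #...#: next=#  (t=1,i=7, bit17=1)
  nb #....: next=.  (t=0,i=3, bit16=0)
  nb .####: next=.  (t=0,i=15, bit15=0)
  nb .###.: next=.  (t=0,i=0, bit14=0)
  nb .##.#: next=#  (t=3,i=1, bit13=1)
  nb .##..: next=#  (t=1,i=20, bit12=1)
  nb .#.##: next=.  (t=1,i=18, bit11=0)
  nb .#.#.: next=#  (t=2,i=0, bit10=1)
  nb .#..#: next=.  (t=1,i=3, bit9=0)
  nb .#...: next=.  (t=1,i=6, bit8=0)
  nb ..###: next=.  (t=0,i=6, bit7=0)
  nb ..##.: next=.  (t=2,i=7, bit6=0)
  nb ..#.#: next=.  (t=1,i=17, bit5=0)
  nb ..#..: next=.  (t=1,i=2, bit4=0)
  nb ...##: next=#  (t=0,i=5, bit3=1)
  nb ...#.: next=#  (t=1,i=8, bit2=1)
  nb ....#: next=.  (t=0,i=4, bit1=0)
  nb .....: next=.  (t=0,i=11, bit0=0)
  bits 01001001100111100011010000001100 = 1235104780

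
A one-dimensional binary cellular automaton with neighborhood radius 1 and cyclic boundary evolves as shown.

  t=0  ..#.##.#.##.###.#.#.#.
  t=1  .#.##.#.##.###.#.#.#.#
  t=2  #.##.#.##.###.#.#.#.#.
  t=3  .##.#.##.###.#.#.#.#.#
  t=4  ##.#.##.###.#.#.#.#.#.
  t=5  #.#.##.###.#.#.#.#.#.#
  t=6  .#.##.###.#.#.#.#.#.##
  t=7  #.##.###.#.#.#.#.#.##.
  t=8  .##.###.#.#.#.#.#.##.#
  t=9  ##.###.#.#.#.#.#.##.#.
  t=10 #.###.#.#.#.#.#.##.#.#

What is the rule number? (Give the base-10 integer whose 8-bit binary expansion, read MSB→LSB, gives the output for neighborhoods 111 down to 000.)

  ### -> #   bit 7 = 1  t=0,i=13
  ##. -> .   bit 6 = 0  t=0,i=5
  #.# -> #   bit 5 = 1  t=0,i=3
  #.. -> #   bit 4 = 1  t=0,i=21
  .## -> #   bit 3 = 1  t=0,i=4
  .#. -> .   bit 2 = 0  t=0,i=2
  ..# -> #   bit 1 = 1  t=0,i=1
  ... -> .   bit 0 = 0  t=0,i=0
  bits 10111010 = 186

186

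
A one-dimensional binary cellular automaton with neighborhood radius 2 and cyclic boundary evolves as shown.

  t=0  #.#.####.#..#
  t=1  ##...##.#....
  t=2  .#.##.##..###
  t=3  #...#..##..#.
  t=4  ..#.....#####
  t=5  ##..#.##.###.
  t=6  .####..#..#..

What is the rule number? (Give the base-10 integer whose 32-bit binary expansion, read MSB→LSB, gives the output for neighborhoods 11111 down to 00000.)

3322410026

  [31] ##### => #  t=4,i=10
  [30] ####. => #  t=0,i=6
  [29] ###.# => .  t=0,i=7
  [28] ###.. => .  t=4,i=12
  [27] ##.## => .  t=2,i=5
  [26] ##.#. => #  t=0,i=1
  [25] ##..# => #  t=2,i=8
  [24] ##... => .  t=1,i=2
  [23] #.### => .  t=0,i=4
  [22] #.##. => .  t=2,i=3
  [21] #.#.# => .  t=0,i=2
  [20] #.#.. => .  t=0,i=9
  [19] #..## => .  t=0,i=11
  [18] #..#. => #  t=3,i=10
  [17] #...# => #  t=1,i=3
  [16] #.... => #  t=1,i=10
  [15] .#### => #  t=0,i=5
  [14] .###. => #  t=2,i=11
  [13] .##.# => #  t=0,i=0
  [12] .##.. => #  t=1,i=1
  [11] .#.## => .  t=0,i=3
  [10] .#.#. => #  t=3,i=12
  [9] .#..# => .  t=0,i=10
  [8] .#... => .  t=1,i=9
  [7] ..### => .  t=2,i=10
  [6] ..##. => .  t=0,i=12
  [5] ..#.# => #  t=3,i=11
  [4] ..#.. => .  t=3,i=4
  [3] ...## => #  t=1,i=4
  [2] ...#. => .  t=3,i=3
  [1] ....# => #  t=1,i=11
  [0] ..... => .  t=4,i=5
  bits 11000110000001111111010000101010 = 3322410026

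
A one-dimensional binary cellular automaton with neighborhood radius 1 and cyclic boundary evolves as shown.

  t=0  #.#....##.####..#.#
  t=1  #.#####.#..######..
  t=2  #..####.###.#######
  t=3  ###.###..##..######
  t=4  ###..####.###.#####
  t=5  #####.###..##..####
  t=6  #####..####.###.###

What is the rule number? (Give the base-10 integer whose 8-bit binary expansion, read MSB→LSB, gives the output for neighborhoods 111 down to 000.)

215

  ###|#  b7=1 t=0,i=11
  ##.|#  b6=1 t=0,i=0
  #.#|.  b5=0 t=0,i=1
  #..|#  b4=1 t=0,i=3
  .##|.  b3=0 t=0,i=7
  .#.|#  b2=1 t=0,i=2
  ..#|#  b1=1 t=0,i=6
  ...|#  b0=1 t=0,i=4
  bits 11010111 = 215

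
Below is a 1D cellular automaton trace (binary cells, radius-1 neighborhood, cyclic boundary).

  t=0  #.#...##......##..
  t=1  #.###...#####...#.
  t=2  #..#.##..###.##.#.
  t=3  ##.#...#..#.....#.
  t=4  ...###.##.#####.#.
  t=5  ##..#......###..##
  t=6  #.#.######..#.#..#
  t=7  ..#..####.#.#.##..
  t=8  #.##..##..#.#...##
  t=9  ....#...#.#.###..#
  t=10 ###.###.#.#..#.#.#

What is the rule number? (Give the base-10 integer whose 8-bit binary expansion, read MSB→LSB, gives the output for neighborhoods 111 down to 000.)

  ### -> #   bit 7 = 1  t=1,i=3
  ##. -> .   bit 6 = 0  t=0,i=7
  #.# -> .   bit 5 = 0  t=0,i=1
  #.. -> #   bit 4 = 1  t=0,i=3
  .## -> .   bit 3 = 0  t=0,i=6
  .#. -> #   bit 2 = 1  t=0,i=0
  ..# -> .   bit 1 = 0  t=0,i=5
  ... -> #   bit 0 = 1  t=0,i=4
  bits 10010101 = 149

149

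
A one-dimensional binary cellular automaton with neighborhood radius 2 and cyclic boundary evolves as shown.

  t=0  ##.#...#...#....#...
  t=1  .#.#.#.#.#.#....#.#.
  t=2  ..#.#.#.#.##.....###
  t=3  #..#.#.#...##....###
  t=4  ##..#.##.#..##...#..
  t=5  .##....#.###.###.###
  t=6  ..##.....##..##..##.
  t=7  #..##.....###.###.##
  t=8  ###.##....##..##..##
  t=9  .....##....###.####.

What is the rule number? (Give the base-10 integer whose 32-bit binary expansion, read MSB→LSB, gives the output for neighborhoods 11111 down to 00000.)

328890000

  [31] ##### => .  t=8,i=0
  [30] ####. => .  t=3,i=19
  [29] ###.# => .  t=5,i=11
  [28] ###.. => #  t=2,i=19
  [27] ##.## => .  t=5,i=0
  [26] ##.#. => .  t=0,i=2
  [25] ##..# => #  t=2,i=0
  [24] ##... => #  t=2,i=12
  [23] #.### => #  t=5,i=9
  [22] #.##. => .  t=2,i=10
  [21] #.#.# => .  t=1,i=3
  [20] #.#.. => #  t=0,i=3
  [19] #..## => #  t=4,i=11
  [18] #..#. => .  t=1,i=0
  [17] #...# => #  t=0,i=5
  [16] #.... => .  t=0,i=13
  [15] .#### => .  t=3,i=18
  [14] .###. => #  t=2,i=18
  [13] .##.# => #  t=0,i=1
  [12] .##.. => #  t=2,i=11
  [11] .#.## => .  t=2,i=9
  [10] .#.#. => #  t=1,i=2
  [9] .#..# => #  t=1,i=19
  [8] .#... => .  t=0,i=4
  [7] ..### => #  t=2,i=17
  [6] ..##. => .  t=0,i=0
  [5] ..#.# => .  t=1,i=1
  [4] ..#.. => #  t=0,i=7
  [3] ...## => .  t=0,i=19
  [2] ...#. => .  t=0,i=6
  [1] ....# => .  t=0,i=14
  [0] ..... => .  t=2,i=14
  bits 00010011100110100111011010010000 = 328890000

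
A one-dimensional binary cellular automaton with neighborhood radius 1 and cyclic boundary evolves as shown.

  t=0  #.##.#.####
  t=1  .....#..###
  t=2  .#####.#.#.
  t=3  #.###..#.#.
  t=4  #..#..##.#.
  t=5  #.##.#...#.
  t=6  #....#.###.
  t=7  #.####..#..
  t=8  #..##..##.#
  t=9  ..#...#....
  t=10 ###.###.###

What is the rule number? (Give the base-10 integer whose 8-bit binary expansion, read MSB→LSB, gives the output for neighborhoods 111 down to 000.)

  ###|#  b7=1 t=0,i=8
  ##.|.  b6=0 t=0,i=0
  #.#|.  b5=0 t=0,i=1
  #..|.  b4=0 t=1,i=0
  .##|.  b3=0 t=0,i=2
  .#.|#  b2=1 t=0,i=5
  ..#|#  b1=1 t=1,i=4
  ...|#  b0=1 t=1,i=1
  bits 10000111 = 135

135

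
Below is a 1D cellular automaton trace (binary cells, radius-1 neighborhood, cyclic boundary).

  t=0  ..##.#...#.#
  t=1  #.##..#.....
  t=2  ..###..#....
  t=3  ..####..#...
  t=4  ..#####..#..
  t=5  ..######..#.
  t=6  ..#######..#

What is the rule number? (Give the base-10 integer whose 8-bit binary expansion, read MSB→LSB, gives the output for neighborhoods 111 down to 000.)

216

  ### -> #   bit 7 = 1  t=2,i=3
  ##. -> #   bit 6 = 1  t=0,i=3
  #.# -> .   bit 5 = 0  t=0,i=4
  #.. -> #   bit 4 = 1  t=0,i=0
  .## -> #   bit 3 = 1  t=0,i=2
  .#. -> .   bit 2 = 0  t=0,i=5
  ..# -> .   bit 1 = 0  t=0,i=1
  ... -> .   bit 0 = 0  t=0,i=7
  bits 11011000 = 216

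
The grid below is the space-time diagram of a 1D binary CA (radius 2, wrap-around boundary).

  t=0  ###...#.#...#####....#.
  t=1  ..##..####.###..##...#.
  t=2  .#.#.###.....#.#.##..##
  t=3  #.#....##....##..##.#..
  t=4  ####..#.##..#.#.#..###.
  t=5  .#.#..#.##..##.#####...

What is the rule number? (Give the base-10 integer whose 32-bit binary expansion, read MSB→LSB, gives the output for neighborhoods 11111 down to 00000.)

358127544

  nb #####: next=.  (t=0,i=14, bit31=0)
  nb ####.: next=.  (t=0,i=15, bit30=0)
  nb ###.#: next=.  (t=1,i=9, bit29=0)
  nb ###..: next=#  (t=0,i=2, bit28=1)
  nb ##.##: next=.  (t=1,i=10, bit27=0)
  nb ##.#.: next=#  (t=2,i=0, bit26=1)
  nb ##..#: next=.  (t=1,i=4, bit25=0)
  nb ##...: next=#  (t=0,i=3, bit24=1)
  nb #.###: next=.  (t=0,i=0, bit23=0)
  nb #.##.: next=#  (t=2,i=17, bit22=1)
  nb #.#.#: next=.  (t=2,i=1, bit21=0)
  nb #.#..: next=#  (t=0,i=8, bit20=1)
  nb #..##: next=#  (t=1,i=5, bit19=1)
  nb #..#.: next=.  (t=3,i=22, bit18=0)
  nb #...#: next=.  (t=0,i=4, bit17=0)
  nb #....: next=.  (t=0,i=18, bit16=0)
  nb .####: next=#  (t=0,i=13, bit15=1)
  nb .###.: next=.  (t=0,i=1, bit14=0)
  nb .##.#: next=.  (t=2,i=22, bit13=0)
  nb .##..: next=#  (t=1,i=3, bit12=1)
  nb .#.##: next=.  (t=0,i=22, bit11=0)
  nb .#.#.: next=#  (t=0,i=7, bit10=1)
  nb .#..#: next=#  (t=3,i=21, bit9=1)
  nb .#...: next=#  (t=0,i=9, bit8=1)
  nb ..###: next=#  (t=0,i=12, bit7=1)
  nb ..##.: next=.  (t=1,i=2, bit6=0)
  nb ..#.#: next=#  (t=0,i=6, bit5=1)
  nb ..#..: next=#  (t=1,i=21, bit4=1)
  nb ...##: next=#  (t=0,i=11, bit3=1)
  nb ...#.: next=.  (t=0,i=5, bit2=0)
  nb ....#: next=.  (t=0,i=19, bit1=0)
  nb .....: next=.  (t=2,i=10, bit0=0)
  bits 00010101010110001001011110111000 = 358127544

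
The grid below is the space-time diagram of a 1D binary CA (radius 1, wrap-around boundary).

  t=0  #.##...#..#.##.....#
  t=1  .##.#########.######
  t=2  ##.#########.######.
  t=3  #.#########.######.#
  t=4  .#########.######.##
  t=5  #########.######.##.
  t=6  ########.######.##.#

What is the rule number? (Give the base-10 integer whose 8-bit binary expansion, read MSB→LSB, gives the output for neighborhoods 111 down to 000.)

  nb ###: next=#  (t=1,i=5, bit7=1)
  nb ##.: next=.  (t=0,i=0, bit6=0)
  nb #.#: next=#  (t=0,i=1, bit5=1)
  nb #..: next=#  (t=0,i=4, bit4=1)
  nb .##: next=#  (t=0,i=2, bit3=1)
  nb .#.: next=#  (t=0,i=7, bit2=1)
  nb ..#: next=#  (t=0,i=6, bit1=1)
  nb ...: next=#  (t=0,i=5, bit0=1)
  bits 10111111 = 191

191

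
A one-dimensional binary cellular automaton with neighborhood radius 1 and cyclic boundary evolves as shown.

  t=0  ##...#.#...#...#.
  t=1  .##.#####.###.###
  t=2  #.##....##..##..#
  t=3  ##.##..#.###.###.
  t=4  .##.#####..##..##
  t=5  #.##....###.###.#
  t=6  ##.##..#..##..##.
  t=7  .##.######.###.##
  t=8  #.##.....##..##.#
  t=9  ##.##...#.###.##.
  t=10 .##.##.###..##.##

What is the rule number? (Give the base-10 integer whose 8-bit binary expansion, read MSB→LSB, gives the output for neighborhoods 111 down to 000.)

118

  ### -> .   bit 7 = 0  t=1,i=5
  ##. -> #   bit 6 = 1  t=0,i=1
  #.# -> #   bit 5 = 1  t=0,i=6
  #.. -> #   bit 4 = 1  t=0,i=2
  .## -> .   bit 3 = 0  t=0,i=0
  .#. -> #   bit 2 = 1  t=0,i=5
  ..# -> #   bit 1 = 1  t=0,i=4
  ... -> .   bit 0 = 0  t=0,i=3
  bits 01110110 = 118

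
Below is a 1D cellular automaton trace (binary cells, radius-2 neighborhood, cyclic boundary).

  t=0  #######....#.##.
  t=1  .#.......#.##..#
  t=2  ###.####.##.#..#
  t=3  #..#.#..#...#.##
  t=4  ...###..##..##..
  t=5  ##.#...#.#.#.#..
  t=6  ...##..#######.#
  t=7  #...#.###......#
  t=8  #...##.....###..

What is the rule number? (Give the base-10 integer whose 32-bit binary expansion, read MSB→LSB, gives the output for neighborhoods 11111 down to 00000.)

137928115

  ##### -> .   bit 31 = 0  t=0,i=2
  ####. -> .   bit 30 = 0  t=0,i=5
  ###.# -> .   bit 29 = 0  t=2,i=2
  ###.. -> .   bit 28 = 0  t=0,i=6
  ##.## -> #   bit 27 = 1  t=0,i=15
  ##.#. -> .   bit 26 = 0  t=2,i=11
  ##..# -> .   bit 25 = 0  t=1,i=13
  ##... -> .   bit 24 = 0  t=0,i=7
  #.### -> .   bit 23 = 0  t=0,i=0
  #.##. -> .   bit 22 = 0  t=0,i=13
  #.#.# -> #   bit 21 = 1  t=5,i=9
  #.#.. -> #   bit 20 = 1  t=1,i=1
  #..## -> #   bit 19 = 1  t=2,i=14
  #..#. -> .   bit 18 = 0  t=1,i=14
  #...# -> .   bit 17 = 0  t=3,i=10
  #.... -> .   bit 16 = 0  t=0,i=8
  .#### -> #   bit 15 = 1  t=0,i=1
  .###. -> .   bit 14 = 0  t=3,i=15
  .##.# -> .   bit 13 = 0  t=0,i=14
  .##.. -> #   bit 12 = 1  t=1,i=12
  .#.## -> #   bit 11 = 1  t=0,i=12
  .#.#. -> #   bit 10 = 1  t=1,i=0
  .#..# -> .   bit 9 = 0  t=2,i=13
  .#... -> #   bit 8 = 1  t=1,i=2
  ..### -> #   bit 7 = 1  t=2,i=15
  ..##. -> .   bit 6 = 0  t=4,i=8
  ..#.# -> #   bit 5 = 1  t=0,i=11
  ..#.. -> #   bit 4 = 1  t=3,i=8
  ...## -> .   bit 3 = 0  t=4,i=2
  ...#. -> .   bit 2 = 0  t=0,i=10
  ....# -> #   bit 1 = 1  t=0,i=9
  ..... -> #   bit 0 = 1  t=1,i=4
  bits 00001000001110001001110110110011 = 137928115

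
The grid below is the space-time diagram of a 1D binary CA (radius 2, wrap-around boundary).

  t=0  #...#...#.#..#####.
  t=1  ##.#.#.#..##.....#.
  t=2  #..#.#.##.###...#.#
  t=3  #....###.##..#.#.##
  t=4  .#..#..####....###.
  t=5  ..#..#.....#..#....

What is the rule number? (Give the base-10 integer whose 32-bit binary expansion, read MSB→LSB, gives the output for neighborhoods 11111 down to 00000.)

703601484

  nb #####: next=.  (t=0,i=15, bit31=0)
  nb ####.: next=.  (t=0,i=16, bit30=0)
  nb ###.#: next=#  (t=0,i=17, bit29=1)
  nb ###..: next=.  (t=2,i=12, bit28=0)
  nb ##.##: next=#  (t=2,i=9, bit27=1)
  nb ##.#.: next=.  (t=0,i=18, bit26=0)
  nb ##..#: next=.  (t=2,i=1, bit25=0)
  nb ##...: next=#  (t=1,i=12, bit24=1)
  nb #.###: next=#  (t=2,i=10, bit23=1)
  nb #.##.: next=#  (t=1,i=0, bit22=1)
  nb #.#.#: next=#  (t=1,i=3, bit21=1)
  nb #.#..: next=#  (t=0,i=0, bit20=1)
  nb #..##: next=.  (t=0,i=12, bit19=0)
  nb #..#.: next=.  (t=2,i=2, bit18=0)
  nb #...#: next=.  (t=0,i=2, bit17=0)
  nb #....: next=.  (t=1,i=13, bit16=0)
  nb .####: next=.  (t=0,i=14, bit15=0)
  nb .###.: next=.  (t=2,i=11, bit14=0)
  nb .##.#: next=.  (t=1,i=1, bit13=0)
  nb .##..: next=#  (t=1,i=11, bit12=1)
  nb .#.##: next=#  (t=1,i=18, bit11=1)
  nb .#.#.: next=.  (t=0,i=9, bit10=0)
  nb .#..#: next=#  (t=0,i=11, bit9=1)
  nb .#...: next=#  (t=0,i=1, bit8=1)
  nb ..###: next=.  (t=0,i=13, bit7=0)
  nb ..##.: next=#  (t=1,i=10, bit6=1)
  nb ..#.#: next=.  (t=0,i=8, bit5=0)
  nb ..#..: next=.  (t=0,i=4, bit4=0)
  nb ...##: next=#  (t=3,i=4, bit3=1)
  nb ...#.: next=#  (t=0,i=3, bit2=1)
  nb ....#: next=.  (t=1,i=15, bit1=0)
  nb .....: next=.  (t=1,i=14, bit0=0)
  bits 00101001111100000001101101001100 = 703601484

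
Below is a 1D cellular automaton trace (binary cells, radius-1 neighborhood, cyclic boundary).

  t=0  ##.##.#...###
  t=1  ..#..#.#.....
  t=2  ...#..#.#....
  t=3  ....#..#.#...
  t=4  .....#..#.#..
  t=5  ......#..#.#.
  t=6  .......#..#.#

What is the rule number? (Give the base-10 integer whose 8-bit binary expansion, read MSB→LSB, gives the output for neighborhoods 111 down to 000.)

  ### -> .   bit 7 = 0  t=0,i=0
  ##. -> .   bit 6 = 0  t=0,i=1
  #.# -> #   bit 5 = 1  t=0,i=2
  #.. -> #   bit 4 = 1  t=0,i=7
  .## -> .   bit 3 = 0  t=0,i=3
  .#. -> .   bit 2 = 0  t=0,i=6
  ..# -> .   bit 1 = 0  t=0,i=9
  ... -> .   bit 0 = 0  t=0,i=8
  bits 00110000 = 48

48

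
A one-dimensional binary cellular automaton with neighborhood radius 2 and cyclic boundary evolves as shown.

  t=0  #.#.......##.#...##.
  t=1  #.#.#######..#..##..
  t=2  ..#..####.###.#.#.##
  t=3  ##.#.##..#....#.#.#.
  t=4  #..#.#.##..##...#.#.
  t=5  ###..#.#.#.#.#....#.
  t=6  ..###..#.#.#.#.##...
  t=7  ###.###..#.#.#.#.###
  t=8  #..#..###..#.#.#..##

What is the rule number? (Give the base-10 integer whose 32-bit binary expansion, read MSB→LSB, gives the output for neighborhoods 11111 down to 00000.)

  #####|#  b31=1 t=1,i=6
  ####.|.  b30=0 t=1,i=9
  ###.#|.  b29=0 t=2,i=8
  ###..|#  b28=1 t=1,i=10
  ##.##|#  b27=1 t=2,i=9
  ##.#.|.  b26=0 t=0,i=12
  ##..#|#  b25=1 t=1,i=11
  ##...|#  b24=1 t=4,i=13
  #.###|.  b23=0 t=1,i=4
  #.##.|#  b22=1 t=2,i=18
  #.#.#|#  b21=1 t=0,i=0
  #.#..|#  b20=1 t=0,i=2
  #..##|.  b19=0 t=1,i=15
  #..#.|#  b18=1 t=1,i=12
  #...#|.  b17=0 t=0,i=15
  #....|#  b16=1 t=0,i=4
  .####|#  b15=1 t=1,i=5
  .###.|.  b14=0 t=2,i=11
  .##.#|.  b13=0 t=0,i=11
  .##..|.  b12=0 t=1,i=17
  .#.##|.  b11=0 t=1,i=3
  .#.#.|.  b10=0 t=0,i=1
  .#..#|#  b9=1 t=1,i=14
  .#...|.  b8=0 t=0,i=3
  ..###|#  b7=1 t=2,i=5
  ..##.|#  b6=1 t=0,i=10
  ..#.#|.  b5=0 t=1,i=0
  ..#..|.  b4=0 t=1,i=13
  ...##|#  b3=1 t=0,i=9
  ...#.|.  b2=0 t=3,i=13
  ....#|#  b1=1 t=0,i=8
  .....|#  b0=1 t=0,i=5
  bits 10011011011101011000001011001011 = 2608169675

2608169675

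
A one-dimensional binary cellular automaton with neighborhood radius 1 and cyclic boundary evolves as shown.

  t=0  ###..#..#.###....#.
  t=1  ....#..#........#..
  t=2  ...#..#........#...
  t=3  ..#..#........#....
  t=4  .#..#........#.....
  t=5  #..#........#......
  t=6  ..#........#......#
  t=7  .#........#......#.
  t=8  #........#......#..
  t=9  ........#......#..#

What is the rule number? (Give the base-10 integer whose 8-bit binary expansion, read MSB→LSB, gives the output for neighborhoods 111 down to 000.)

2

  ### -> .   bit 7 = 0  t=0,i=1
  ##. -> .   bit 6 = 0  t=0,i=2
  #.# -> .   bit 5 = 0  t=0,i=9
  #.. -> .   bit 4 = 0  t=0,i=3
  .## -> .   bit 3 = 0  t=0,i=0
  .#. -> .   bit 2 = 0  t=0,i=5
  ..# -> #   bit 1 = 1  t=0,i=4
  ... -> .   bit 0 = 0  t=0,i=14
  bits 00000010 = 2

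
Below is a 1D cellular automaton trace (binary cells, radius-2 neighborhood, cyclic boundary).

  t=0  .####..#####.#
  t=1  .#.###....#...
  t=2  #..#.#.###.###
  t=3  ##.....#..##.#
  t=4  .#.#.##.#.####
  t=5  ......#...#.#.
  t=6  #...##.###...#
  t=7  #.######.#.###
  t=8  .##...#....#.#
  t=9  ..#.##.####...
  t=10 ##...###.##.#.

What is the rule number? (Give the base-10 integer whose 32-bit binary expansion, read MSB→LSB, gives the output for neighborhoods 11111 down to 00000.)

  ##### -> .   bit 31 = 0  t=0,i=9
  ####. -> #   bit 30 = 1  t=0,i=3
  ###.# -> .   bit 29 = 0  t=0,i=11
  ###.. -> #   bit 28 = 1  t=0,i=4
  ##.## -> #   bit 27 = 1  t=2,i=10
  ##.#. -> .   bit 26 = 0  t=0,i=12
  ##..# -> #   bit 25 = 1  t=0,i=5
  ##... -> .   bit 24 = 0  t=1,i=6
  #.### -> #   bit 23 = 1  t=0,i=1
  #.##. -> .   bit 22 = 0  t=4,i=5
  #.#.# -> .   bit 21 = 0  t=0,i=13
  #.#.. -> .   bit 20 = 0  t=5,i=12
  #..## -> .   bit 19 = 0  t=0,i=6
  #..#. -> .   bit 18 = 0  t=2,i=2
  #...# -> #   bit 17 = 1  t=5,i=8
  #.... -> #   bit 16 = 1  t=1,i=7
  .#### -> .   bit 15 = 0  t=0,i=2
  .###. -> .   bit 14 = 0  t=1,i=4
  .##.# -> #   bit 13 = 1  t=3,i=11
  .##.. -> #   bit 12 = 1  t=6,i=0
  .#.## -> .   bit 11 = 0  t=0,i=0
  .#.#. -> .   bit 10 = 0  t=2,i=4
  .#..# -> #   bit 9 = 1  t=3,i=8
  .#... -> #   bit 8 = 1  t=1,i=11
  ..### -> .   bit 7 = 0  t=0,i=7
  ..##. -> #   bit 6 = 1  t=3,i=10
  ..#.# -> .   bit 5 = 0  t=1,i=1
  ..#.. -> .   bit 4 = 0  t=1,i=10
  ...## -> #   bit 3 = 1  t=6,i=3
  ...#. -> #   bit 2 = 1  t=1,i=0
  ....# -> #   bit 1 = 1  t=1,i=8
  ..... -> .   bit 0 = 0  t=3,i=4
  bits 01011010100000110011001101001110 = 1518547790

1518547790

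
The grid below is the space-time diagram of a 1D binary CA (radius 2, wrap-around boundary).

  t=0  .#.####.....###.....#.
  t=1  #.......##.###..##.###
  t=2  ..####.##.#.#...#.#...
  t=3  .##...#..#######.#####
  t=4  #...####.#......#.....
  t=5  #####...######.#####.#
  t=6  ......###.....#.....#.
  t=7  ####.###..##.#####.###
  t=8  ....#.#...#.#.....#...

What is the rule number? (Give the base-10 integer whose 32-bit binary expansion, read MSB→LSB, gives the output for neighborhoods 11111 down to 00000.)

204949469

  ##### -> .   bit 31 = 0  t=3,i=11
  ####. -> .   bit 30 = 0  t=0,i=5
  ###.# -> .   bit 29 = 0  t=2,i=5
  ###.. -> .   bit 28 = 0  t=0,i=6
  ##.## -> #   bit 27 = 1  t=1,i=10
  ##.#. -> #   bit 26 = 1  t=2,i=9
  ##..# -> .   bit 25 = 0  t=1,i=14
  ##... -> .   bit 24 = 0  t=0,i=7
  #.### -> .   bit 23 = 0  t=0,i=3
  #.##. -> .   bit 22 = 0  t=2,i=7
  #.#.# -> #   bit 21 = 1  t=2,i=10
  #.#.. -> #   bit 20 = 1  t=2,i=12
  #..## -> .   bit 19 = 0  t=1,i=15
  #..#. -> #   bit 18 = 1  t=0,i=0
  #...# -> #   bit 17 = 1  t=2,i=14
  #.... -> #   bit 16 = 1  t=0,i=8
  .#### -> .   bit 15 = 0  t=0,i=4
  .###. -> #   bit 14 = 1  t=0,i=13
  .##.# -> .   bit 13 = 0  t=1,i=9
  .##.. -> .   bit 12 = 0  t=3,i=2
  .#.## -> .   bit 11 = 0  t=0,i=2
  .#.#. -> #   bit 10 = 1  t=2,i=11
  .#..# -> #   bit 9 = 1  t=0,i=21
  .#... -> #   bit 8 = 1  t=2,i=13
  ..### -> #   bit 7 = 1  t=0,i=12
  ..##. -> #   bit 6 = 1  t=1,i=8
  ..#.# -> .   bit 5 = 0  t=0,i=1
  ..#.. -> #   bit 4 = 1  t=0,i=20
  ...## -> #   bit 3 = 1  t=0,i=11
  ...#. -> #   bit 2 = 1  t=0,i=19
  ....# -> .   bit 1 = 0  t=0,i=10
  ..... -> #   bit 0 = 1  t=0,i=9
  bits 00001100001101110100011111011101 = 204949469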